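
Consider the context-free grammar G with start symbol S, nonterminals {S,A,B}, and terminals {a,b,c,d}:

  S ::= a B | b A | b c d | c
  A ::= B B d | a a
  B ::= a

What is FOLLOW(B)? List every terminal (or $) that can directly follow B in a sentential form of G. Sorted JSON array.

FIRST iteration:
iter 1:
  A via A→a a: +{a}
  B via B→a: +{a}
  S via S→a B: +{a}
  S via S→b A: +{b}
  S via S→c: +{c}
  FIRST(S)={a,b,c}  FIRST(A)={a}  FIRST(B)={a}
iter 2: (no change)
  FIRST(S)={a,b,c}  FIRST(A)={a}  FIRST(B)={a}

Compute FOLLOW by fixpoint:
initialize: $ ∈ FOLLOW(S)
round 1:
  A→B B d: FOLLOW(B) ⊇ FIRST(B) = {a}; new: +{a}
  A→B B d: FOLLOW(B) ⊇ FIRST(d) = {d}; new: +{d}
  S→a B: FOLLOW(B) ⊇ FOLLOW(S) ⊇ {$}; new: +{$}
  S→b A: FOLLOW(A) ⊇ FOLLOW(S) ⊇ {$}; new: +{$}
  FOLLOW(S)={$}  FOLLOW(A)={$}  FOLLOW(B)={$,a,d}
round 2: — fixpoint
  FOLLOW(S)={$}  FOLLOW(A)={$}  FOLLOW(B)={$,a,d}

FOLLOW(B) = ["$", "a", "d"]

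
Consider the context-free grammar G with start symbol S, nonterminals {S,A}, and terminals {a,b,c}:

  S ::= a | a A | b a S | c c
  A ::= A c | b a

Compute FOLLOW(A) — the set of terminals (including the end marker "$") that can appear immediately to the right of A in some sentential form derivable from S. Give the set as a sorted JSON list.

FIRST sets, iterate to fixpoint:
pass 1:
  A via A→b a: +{b}
  S via S→a: +{a}
  S via S→b a S: +{b}
  S via S→c c: +{c}
  FIRST[S]={a,b,c}  FIRST[A]={b}
pass 2: (stable)
  FIRST[S]={a,b,c}  FIRST[A]={b}

FOLLOW iteration:
seed FOLLOW(S) with $
round 1:
  A→A c: FOLLOW(A) ⊇ FIRST(c) = {c}; new: +{c}
  S→a A: FOLLOW(A) ⊇ FOLLOW(S) ⊇ {$}; new: +{$}
  FOLLOW[S]={$}  FOLLOW[A]={$,c}
round 2: (no change)
  FOLLOW[S]={$}  FOLLOW[A]={$,c}

FOLLOW(A) = ["$", "c"]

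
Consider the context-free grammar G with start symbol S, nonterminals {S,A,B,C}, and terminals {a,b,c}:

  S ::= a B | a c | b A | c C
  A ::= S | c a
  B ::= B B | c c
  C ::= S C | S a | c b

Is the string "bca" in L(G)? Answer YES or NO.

Convert to CNF:
  S -> T0 B | T0 T1 | T1 C | T2 A
  A -> T0 B | T0 T1 | T1 C | T1 T0 | T2 A
  B -> B B | T1 T1
  C -> S C | S T0 | T1 T2
  T0 -> a
  T1 -> c
  T2 -> b

CYK fill:
  cell(0,0) b: {T2}  orig:{}
  cell(1,1) c: {T1}  orig:{}
  cell(2,2) a: {T0}  orig:{}
  cell(0,1) bc: ∅
  cell(1,2) ca: {A}
  cell(0,2) bca: {A,S}

S ∈ T[0,2] ⇒ YES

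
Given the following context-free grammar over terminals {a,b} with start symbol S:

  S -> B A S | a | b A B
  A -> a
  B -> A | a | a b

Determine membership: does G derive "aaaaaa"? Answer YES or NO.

CNF form of G:
  S -> B X2 | T1 X3 | a
  A -> a
  B -> T0 T1 | a
  T0 -> a
  T1 -> b
  X2 -> A S
  X3 -> A B

CYK table (by increasing span):
  [0..0]={A,B,S,T0}  "a"  orig:{A,B,S}
  [1..1]={A,B,S,T0}  "a"  orig:{A,B,S}
  [2..2]={A,B,S,T0}  "a"  orig:{A,B,S}
  [3..3]={A,B,S,T0}  "a"  orig:{A,B,S}
  [4..4]={A,B,S,T0}  "a"  orig:{A,B,S}
  [5..5]={A,B,S,T0}  "a"  orig:{A,B,S}
  [0..1]={X2,X3}  "aa"  orig:{}
  [1..2]={X2,X3}  "aa"  orig:{}
  [2..3]={X2,X3}  "aa"  orig:{}
  [3..4]={X2,X3}  "aa"  orig:{}
  [4..5]={X2,X3}  "aa"  orig:{}
  [0..2]={S}  "aaa"
  [1..3]={S}  "aaa"
  [2..4]={S}  "aaa"
  [3..5]={S}  "aaa"
  [0..3]={X2}  "aaaa"  orig:{}
  [1..4]={X2}  "aaaa"  orig:{}
  [2..5]={X2}  "aaaa"  orig:{}
  [0..4]={S}  "aaaaa"
  [1..5]={S}  "aaaaa"
  [0..5]={X2}  "aaaaaa"  orig:{}

S ∉ T[0,5] ⇒ NO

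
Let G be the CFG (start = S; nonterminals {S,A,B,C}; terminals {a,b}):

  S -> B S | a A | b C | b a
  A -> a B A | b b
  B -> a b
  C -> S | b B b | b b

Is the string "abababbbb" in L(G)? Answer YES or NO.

Convert to CNF:
  S -> B S | T0 A | T1 C | T1 T0
  A -> T0 X2 | T1 T1
  B -> T0 T1
  C -> B S | T0 A | T1 C | T1 T0 | T1 T1 | T1 X3
  T0 -> a
  T1 -> b
  X2 -> B A
  X3 -> B T1

Fill CYK table bottom-up:
  [0..0]={T0}  "a"  orig:{}
  [1..1]={T1}  "b"  orig:{}
  [2..2]={T0}  "a"  orig:{}
  [3..3]={T1}  "b"  orig:{}
  [4..4]={T0}  "a"  orig:{}
  [5..5]={T1}  "b"  orig:{}
  [6..6]={T1}  "b"  orig:{}
  [7..7]={T1}  "b"  orig:{}
  [8..8]={T1}  "b"  orig:{}
  [0..1]={B}  "ab"
  [1..2]={C,S}  "ba"
  [2..3]={B}  "ab"
  [3..4]={C,S}  "ba"
  [4..5]={B}  "ab"
  [5..6]={A,C}  "bb"
  [6..7]={A,C}  "bb"
  [7..8]={A,C}  "bb"
  [0..2]=∅  "aba"
  [1..3]=∅  "bab"
  [2..4]=∅  "aba"
  [3..5]=∅  "bab"
  [4..6]={C,S,X3}  "abb"  orig:{C,S}
  [5..7]={C,S}  "bbb"
  [6..8]={C,S}  "bbb"
  [0..3]=∅  "abab"
  [1..4]=∅  "baba"
  [2..5]=∅  "abab"
  [3..6]={C,S}  "babb"
  [4..7]={X2}  "abbb"  orig:{}
  [5..8]={C,S}  "bbbb"
  [0..4]=∅  "ababa"
  [1..5]=∅  "babab"
  [2..6]={C,S}  "ababb"
  [3..7]=∅  "babbb"
  [4..8]={C,S}  "abbbb"
  [0..5]=∅  "ababab"
  [1..6]={C,S}  "bababb"
  [2..7]=∅  "ababbb"
  [3..8]={C,S}  "babbbb"
  [0..6]={C,S}  "abababb"
  [1..7]=∅  "bababbb"
  [2..8]={C,S}  "ababbbb"
  [0..7]=∅  "abababbb"
  [1..8]={C,S}  "bababbbb"
  [0..8]={C,S}  "abababbbb"

S ∈ T[0,8] ⇒ YES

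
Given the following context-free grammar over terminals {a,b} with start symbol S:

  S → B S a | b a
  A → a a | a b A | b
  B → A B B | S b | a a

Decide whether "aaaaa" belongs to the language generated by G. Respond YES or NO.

Convert to CNF:
  S -> B X4 | T1 T0
  A -> T0 T0 | T0 X2 | b
  B -> A X3 | S T1 | T0 T0
  T0 -> a
  T1 -> b
  X2 -> T1 A
  X3 -> B B
  X4 -> S T0

CYK fill:
  cell(0,0) a: {T0}  orig:{}
  cell(1,1) a: {T0}  orig:{}
  cell(2,2) a: {T0}  orig:{}
  cell(3,3) a: {T0}  orig:{}
  cell(4,4) a: {T0}  orig:{}
  cell(0,1) aa: {A,B}
  cell(1,2) aa: {A,B}
  cell(2,3) aa: {A,B}
  cell(3,4) aa: {A,B}
  cell(0,2) aaa: ∅
  cell(1,3) aaa: ∅
  cell(2,4) aaa: ∅
  cell(0,3) aaaa: {X3}  orig:{}
  cell(1,4) aaaa: {X3}  orig:{}
  cell(0,4) aaaaa: ∅

S ∉ T[0,4] ⇒ NO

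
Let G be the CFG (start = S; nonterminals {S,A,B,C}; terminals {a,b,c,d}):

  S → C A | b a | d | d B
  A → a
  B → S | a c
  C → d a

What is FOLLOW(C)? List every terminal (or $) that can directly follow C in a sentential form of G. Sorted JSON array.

FIRST iteration:
iter 1:
  A via A→a: +{a}
  B via B→a c: +{a}
  C via C→d a: +{d}
  S via S→C A: +{d}
  S via S→b a: +{b}
  FIRST[S]={b,d}  FIRST[A]={a}  FIRST[B]={a}  FIRST[C]={d}
iter 2:
  B via B→S: +{b,d}
  FIRST[S]={b,d}  FIRST[A]={a}  FIRST[B]={a,b,d}  FIRST[C]={d}
iter 3: done
  FIRST[S]={b,d}  FIRST[A]={a}  FIRST[B]={a,b,d}  FIRST[C]={d}

FOLLOW iteration:
initialize: $ ∈ FOLLOW(S)
pass 1:
  S→C A: FOLLOW(C) ⊇ FIRST(A) = {a}; new: +{a}
  S→C A: FOLLOW(A) ⊇ FOLLOW(S) ⊇ {$}; new: +{$}
  S→d B: FOLLOW(B) ⊇ FOLLOW(S) ⊇ {$}; new: +{$}
  FOLLOW(S)={$}  FOLLOW(A)={$}  FOLLOW(B)={$}  FOLLOW(C)={a}
pass 2: — fixpoint
  FOLLOW(S)={$}  FOLLOW(A)={$}  FOLLOW(B)={$}  FOLLOW(C)={a}

FOLLOW(C) = ["a"]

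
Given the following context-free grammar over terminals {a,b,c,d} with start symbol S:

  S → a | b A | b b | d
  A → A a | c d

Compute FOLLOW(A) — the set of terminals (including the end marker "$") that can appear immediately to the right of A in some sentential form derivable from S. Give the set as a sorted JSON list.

Compute FIRST by fixpoint:
pass 1:
  A via A→c d: +{c}
  S via S→a: +{a}
  S via S→b A: +{b}
  S via S→d: +{d}
  S: {a,b,d}  A: {c}
pass 2: (no change)
  S: {a,b,d}  A: {c}

FOLLOW sets:
initialize: $ ∈ FOLLOW(S)
round 1:
  A→A a: FOLLOW(A) ⊇ FIRST(a) = {a}; new: +{a}
  S→b A: FOLLOW(A) ⊇ FOLLOW(S) ⊇ {$}; new: +{$}
  FOLLOW[S]={$}  FOLLOW[A]={$,a}
round 2: done
  FOLLOW[S]={$}  FOLLOW[A]={$,a}

FOLLOW(A) = ["$", "a"]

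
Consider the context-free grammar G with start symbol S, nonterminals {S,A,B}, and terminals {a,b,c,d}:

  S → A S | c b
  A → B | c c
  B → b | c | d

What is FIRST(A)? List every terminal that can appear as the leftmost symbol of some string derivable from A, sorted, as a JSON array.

FIRST sets, iterate to fixpoint:
round 1:
  A via A→c c: +{c}
  B via B→b: +{b}
  B via B→c: +{c}
  B via B→d: +{d}
  S via S→A S: +{c}
  FIRST(S)={c}  FIRST(A)={c}  FIRST(B)={b,c,d}
round 2:
  A via A→B: +{b,d}
  S via S→A S: +{b,d}
  FIRST(S)={b,c,d}  FIRST(A)={b,c,d}  FIRST(B)={b,c,d}
round 3: (stable)
  FIRST(S)={b,c,d}  FIRST(A)={b,c,d}  FIRST(B)={b,c,d}

FIRST(A) = ["b", "c", "d"]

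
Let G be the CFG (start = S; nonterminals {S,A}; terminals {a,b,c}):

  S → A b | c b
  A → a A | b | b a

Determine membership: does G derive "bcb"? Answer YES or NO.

CNF form of G:
  S -> A T1 | T2 T1
  A -> T0 A | T1 T0 | b
  T0 -> a
  T1 -> b
  T2 -> c

Fill CYK table bottom-up:
  cell(0,0) b: {A,T1}  orig:{A}
  cell(1,1) c: {T2}  orig:{}
  cell(2,2) b: {A,T1}  orig:{A}
  cell(0,1) bc: ∅
  cell(1,2) cb: {S}
  cell(0,2) bcb: ∅

S ∉ T[0,2] ⇒ NO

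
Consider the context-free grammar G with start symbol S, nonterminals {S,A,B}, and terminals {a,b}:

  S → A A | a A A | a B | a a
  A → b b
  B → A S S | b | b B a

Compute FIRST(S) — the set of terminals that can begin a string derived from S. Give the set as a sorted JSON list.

FIRST sets, iterate to fixpoint:
iter 1:
  A via A→b b: +{b}
  B via B→A S S: +{b}
  S via S→A A: +{b}
  S via S→a A A: +{a}
  FIRST(S)={a,b}  FIRST(A)={b}  FIRST(B)={b}
iter 2: done
  FIRST(S)={a,b}  FIRST(A)={b}  FIRST(B)={b}

FIRST(S) = ["a", "b"]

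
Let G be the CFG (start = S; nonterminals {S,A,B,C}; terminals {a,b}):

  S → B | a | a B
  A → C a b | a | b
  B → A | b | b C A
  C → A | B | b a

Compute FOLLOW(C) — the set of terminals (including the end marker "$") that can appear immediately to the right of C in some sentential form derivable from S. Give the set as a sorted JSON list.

FIRST iteration:
round 1:
  A via A→a: +{a}
  A via A→b: +{b}
  B via B→A: +{a,b}
  C via C→A: +{a,b}
  S via S→B: +{a,b}
  FIRST[S]={a,b}  FIRST[A]={a,b}  FIRST[B]={a,b}  FIRST[C]={a,b}
round 2: — fixpoint
  FIRST[S]={a,b}  FIRST[A]={a,b}  FIRST[B]={a,b}  FIRST[C]={a,b}

FOLLOW iteration:
initialize: $ ∈ FOLLOW(S)
round 1:
  A→C a b: FOLLOW(C) ⊇ FIRST(a) = {a}; new: +{a}
  B→b C A: FOLLOW(C) ⊇ FIRST(A) = {a,b}; new: +{b}
  C→A: FOLLOW(A) ⊇ FOLLOW(C) ⊇ {a,b}; new: +{a,b}
  C→B: FOLLOW(B) ⊇ FOLLOW(C) ⊇ {a,b}; new: +{a,b}
  S→B: FOLLOW(B) ⊇ FOLLOW(S) ⊇ {$}; new: +{$}
  FOLLOW[S]={$}  FOLLOW[A]={a,b}  FOLLOW[B]={$,a,b}  FOLLOW[C]={a,b}
round 2:
  B→A: FOLLOW(A) ⊇ FOLLOW(B) ⊇ {$,a,b}; new: +{$}
  FOLLOW[S]={$}  FOLLOW[A]={$,a,b}  FOLLOW[B]={$,a,b}  FOLLOW[C]={a,b}
round 3: (stable)
  FOLLOW[S]={$}  FOLLOW[A]={$,a,b}  FOLLOW[B]={$,a,b}  FOLLOW[C]={a,b}

FOLLOW(C) = ["a", "b"]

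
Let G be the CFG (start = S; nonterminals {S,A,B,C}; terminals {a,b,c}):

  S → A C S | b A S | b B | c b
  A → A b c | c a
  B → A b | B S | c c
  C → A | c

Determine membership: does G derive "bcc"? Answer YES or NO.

Convert to CNF:
  S -> A X5 | T0 B | T0 X6 | T1 T0
  A -> A X3 | T1 T2
  B -> A T0 | B S | T1 T1
  C -> A X4 | T1 T2 | c
  T0 -> b
  T1 -> c
  T2 -> a
  X3 -> T0 T1
  X4 -> T0 T1
  X5 -> C S
  X6 -> A S

Fill CYK table bottom-up:
  T[0,0] 'b' = {T0}  orig:{}
  T[1,1] 'c' = {C,T1}  orig:{C}
  T[2,2] 'c' = {C,T1}  orig:{C}
  T[0,1] 'bc' = {X3,X4}  orig:{}
  T[1,2] 'cc' = {B}
  T[0,2] 'bcc' = {S}

S ∈ T[0,2] ⇒ YES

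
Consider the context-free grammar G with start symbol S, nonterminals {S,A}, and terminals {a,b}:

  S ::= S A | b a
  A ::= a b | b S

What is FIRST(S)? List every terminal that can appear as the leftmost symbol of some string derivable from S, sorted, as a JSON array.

FIRST iteration:
[1]
  A via A→a b: +{a}
  A via A→b S: +{b}
  S via S→b a: +{b}
  S: {b}  A: {a,b}
[2] (no change)
  S: {b}  A: {a,b}

FIRST(S) = ["b"]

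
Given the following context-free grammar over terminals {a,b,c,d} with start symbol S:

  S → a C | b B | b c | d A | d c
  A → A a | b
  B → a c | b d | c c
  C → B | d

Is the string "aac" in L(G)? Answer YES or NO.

Convert to CNF:
  S -> T0 C | T2 B | T2 T1 | T3 A | T3 T1
  A -> A T0 | b
  B -> T0 T1 | T1 T1 | T2 T3
  C -> T0 T1 | T1 T1 | T2 T3 | d
  T0 -> a
  T1 -> c
  T2 -> b
  T3 -> d

CYK table (by increasing span):
  cell(0,0) a: {T0}  orig:{}
  cell(1,1) a: {T0}  orig:{}
  cell(2,2) c: {T1}  orig:{}
  cell(0,1) aa: ∅
  cell(1,2) ac: {B,C}
  cell(0,2) aac: {S}

S ∈ T[0,2] ⇒ YES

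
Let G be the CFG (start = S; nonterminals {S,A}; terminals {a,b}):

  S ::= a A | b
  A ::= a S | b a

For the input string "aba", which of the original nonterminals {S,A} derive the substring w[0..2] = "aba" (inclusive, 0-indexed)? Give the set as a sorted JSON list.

Convert to CNF:
  S -> T0 A | b
  A -> T0 S | T1 T0
  T0 -> a
  T1 -> b

CYK table (by increasing span), restricted to cells inside w[0..2]:
  [0..0]={T0}  "a"  orig:{}
  [1..1]={S,T1}  "b"  orig:{S}
  [2..2]={T0}  "a"  orig:{}
  [0..1]={A}  "ab"
  [1..2]={A}  "ba"
  [0..2]={S}  "aba"

Original NTs in T[0,2] deriving "aba": ["S"]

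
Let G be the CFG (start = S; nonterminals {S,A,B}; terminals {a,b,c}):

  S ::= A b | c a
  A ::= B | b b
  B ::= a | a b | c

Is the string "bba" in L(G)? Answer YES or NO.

Convert to CNF:
  S -> A T1 | T2 T0
  A -> T0 T1 | T1 T1 | a | c
  B -> T0 T1 | a | c
  T0 -> a
  T1 -> b
  T2 -> c

CYK fill:
  T[0,0] 'b' = {T1}  orig:{}
  T[1,1] 'b' = {T1}  orig:{}
  T[2,2] 'a' = {A,B,T0}  orig:{A,B}
  T[0,1] 'bb' = {A}
  T[1,2] 'ba' = ∅
  T[0,2] 'bba' = ∅

S ∉ T[0,2] ⇒ NO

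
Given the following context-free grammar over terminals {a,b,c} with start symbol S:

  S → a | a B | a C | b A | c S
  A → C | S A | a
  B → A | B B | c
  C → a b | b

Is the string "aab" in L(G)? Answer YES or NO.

CNF form of G:
  S -> T0 B | T0 C | T1 A | T2 S | a
  A -> S A | T0 T1 | a | b
  B -> B B | S A | T0 T1 | a | b | c
  C -> T0 T1 | b
  T0 -> a
  T1 -> b
  T2 -> c

Fill CYK table bottom-up:
  [0..0]={A,B,S,T0}  "a"  orig:{A,B,S}
  [1..1]={A,B,S,T0}  "a"  orig:{A,B,S}
  [2..2]={A,B,C,T1}  "b"  orig:{A,B,C}
  [0..1]={A,B,S}  "aa"
  [1..2]={A,B,C,S}  "ab"
  [0..2]={A,B,S}  "aab"

S ∈ T[0,2] ⇒ YES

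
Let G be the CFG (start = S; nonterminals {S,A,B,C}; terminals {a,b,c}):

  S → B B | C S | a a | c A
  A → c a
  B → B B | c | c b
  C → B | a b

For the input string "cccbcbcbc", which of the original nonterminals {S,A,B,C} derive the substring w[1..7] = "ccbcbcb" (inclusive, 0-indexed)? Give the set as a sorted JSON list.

CNF form of G:
  S -> B B | C S | T0 A | T1 T1
  A -> T0 T1
  B -> B B | T0 T2 | c
  C -> B B | T0 T2 | T1 T2 | c
  T0 -> c
  T1 -> a
  T2 -> b

CYK table (by increasing span) — only the sub-triangle for w[1..7]:
  cell(1,1) c: {B,C,T0}  orig:{B,C}
  cell(2,2) c: {B,C,T0}  orig:{B,C}
  cell(3,3) b: {T2}  orig:{}
  cell(4,4) c: {B,C,T0}  orig:{B,C}
  cell(5,5) b: {T2}  orig:{}
  cell(6,6) c: {B,C,T0}  orig:{B,C}
  cell(7,7) b: {T2}  orig:{}
  cell(1,2) cc: {B,C,S}
  cell(2,3) cb: {B,C}
  cell(3,4) bc: ∅
  cell(4,5) cb: {B,C}
  cell(5,6) bc: ∅
  cell(6,7) cb: {B,C}
  cell(1,3) ccb: {B,C,S}
  cell(2,4) cbc: {B,C,S}
  cell(3,5) bcb: ∅
  cell(4,6) cbc: {B,C,S}
  cell(5,7) bcb: ∅
  cell(1,4) ccbc: {B,C,S}
  cell(2,5) cbcb: {B,C,S}
  cell(3,6) bcbc: ∅
  cell(4,7) cbcb: {B,C,S}
  cell(1,5) ccbcb: {B,C,S}
  cell(2,6) cbcbc: {B,C,S}
  cell(3,7) bcbcb: ∅
  cell(1,6) ccbcbc: {B,C,S}
  cell(2,7) cbcbcb: {B,C,S}
  cell(1,7) ccbcbcb: {B,C,S}

Original NTs in T[1,7] deriving "ccbcbcb": ["B", "C", "S"]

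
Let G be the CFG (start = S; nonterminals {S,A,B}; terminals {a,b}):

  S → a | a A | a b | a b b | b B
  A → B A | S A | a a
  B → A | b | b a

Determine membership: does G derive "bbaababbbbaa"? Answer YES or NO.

CNF form of G:
  S -> T0 A | T0 T1 | T0 X2 | T1 B | a
  A -> B A | S A | T0 T0
  B -> B A | S A | T0 T0 | T1 T0 | b
  T0 -> a
  T1 -> b
  X2 -> T1 T1

CYK fill:
  T[0,0] 'b' = {B,T1}  orig:{B}
  T[1,1] 'b' = {B,T1}  orig:{B}
  T[2,2] 'a' = {S,T0}  orig:{S}
  T[3,3] 'a' = {S,T0}  orig:{S}
  T[4,4] 'b' = {B,T1}  orig:{B}
  T[5,5] 'a' = {S,T0}  orig:{S}
  T[6,6] 'b' = {B,T1}  orig:{B}
  T[7,7] 'b' = {B,T1}  orig:{B}
  T[8,8] 'b' = {B,T1}  orig:{B}
  T[9,9] 'b' = {B,T1}  orig:{B}
  T[10,10] 'a' = {S,T0}  orig:{S}
  T[11,11] 'a' = {S,T0}  orig:{S}
  T[0,1] 'bb' = {S,X2}  orig:{S}
  T[1,2] 'ba' = {B}
  T[2,3] 'aa' = {A,B}
  T[3,4] 'ab' = {S}
  T[4,5] 'ba' = {B}
  T[5,6] 'ab' = {S}
  T[6,7] 'bb' = {S,X2}  orig:{S}
  T[7,8] 'bb' = {S,X2}  orig:{S}
  T[8,9] 'bb' = {S,X2}  orig:{S}
  T[9,10] 'ba' = {B}
  T[10,11] 'aa' = {A,B}
  T[0,2] 'bba' = {S}
  T[1,3] 'baa' = {A,B,S}
  T[2,4] 'aab' = ∅
  T[3,5] 'aba' = ∅
  T[4,6] 'bab' = ∅
  T[5,7] 'abb' = {S}
  T[6,8] 'bbb' = ∅
  T[7,9] 'bbb' = ∅
  T[8,10] 'bba' = {S}
  T[9,11] 'baa' = {A,B,S}
  T[0,3] 'bbaa' = {A,B,S}
  T[1,4] 'baab' = ∅
  T[2,5] 'aaba' = ∅
  T[3,6] 'abab' = ∅
  T[4,7] 'babb' = ∅
  T[5,8] 'abbb' = ∅
  T[6,9] 'bbbb' = ∅
  T[7,10] 'bbba' = ∅
  T[8,11] 'bbaa' = {A,B,S}
  T[0,4] 'bbaab' = ∅
  T[1,5] 'baaba' = ∅
  T[2,6] 'aabab' = ∅
  T[3,7] 'ababb' = ∅
  T[4,8] 'babbb' = ∅
  T[5,9] 'abbbb' = ∅
  T[6,10] 'bbbba' = ∅
  T[7,11] 'bbbaa' = {A,B,S}
  T[0,5] 'bbaaba' = ∅
  T[1,6] 'baabab' = ∅
  T[2,7] 'aababb' = ∅
  T[3,8] 'ababbb' = ∅
  T[4,9] 'babbbb' = ∅
  T[5,10] 'abbbba' = ∅
  T[6,11] 'bbbbaa' = {A,B,S}
  T[0,6] 'bbaabab' = ∅
  T[1,7] 'baababb' = ∅
  T[2,8] 'aababbb' = ∅
  T[3,9] 'ababbbb' = ∅
  T[4,10] 'babbbba' = ∅
  T[5,11] 'abbbbaa' = {A,B,S}
  T[0,7] 'bbaababb' = ∅
  T[1,8] 'baababbb' = ∅
  T[2,9] 'aababbbb' = ∅
  T[3,10] 'ababbbba' = ∅
  T[4,11] 'babbbbaa' = {A,B,S}
  T[0,8] 'bbaababbb' = ∅
  T[1,9] 'baababbbb' = ∅
  T[2,10] 'aababbbba' = ∅
  T[3,11] 'ababbbbaa' = {A,B,S}
  T[0,9] 'bbaababbbb' = ∅
  T[1,10] 'baababbbba' = ∅
  T[2,11] 'aababbbbaa' = {A,B,S}
  T[0,10] 'bbaababbbba' = ∅
  T[1,11] 'baababbbbaa' = {A,B,S}
  T[0,11] 'bbaababbbbaa' = {A,B,S}

S ∈ T[0,11] ⇒ YES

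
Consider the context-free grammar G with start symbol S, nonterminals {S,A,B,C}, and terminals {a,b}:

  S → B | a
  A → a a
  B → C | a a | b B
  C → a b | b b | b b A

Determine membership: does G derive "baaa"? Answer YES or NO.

CNF form of G:
  S -> T0 T0 | T0 T1 | T1 B | T1 T1 | T1 X4 | a
  A -> T0 T0
  B -> T0 T0 | T0 T1 | T1 B | T1 T1 | T1 X2
  C -> T0 T1 | T1 T1 | T1 X3
  T0 -> a
  T1 -> b
  X2 -> T1 A
  X3 -> T1 A
  X4 -> T1 A

CYK fill:
  [0..0]={T1}  "b"  orig:{}
  [1..1]={S,T0}  "a"  orig:{S}
  [2..2]={S,T0}  "a"  orig:{S}
  [3..3]={S,T0}  "a"  orig:{S}
  [0..1]=∅  "ba"
  [1..2]={A,B,S}  "aa"
  [2..3]={A,B,S}  "aa"
  [0..2]={B,S,X2,X3,X4}  "baa"  orig:{B,S}
  [1..3]=∅  "aaa"
  [0..3]=∅  "baaa"

S ∉ T[0,3] ⇒ NO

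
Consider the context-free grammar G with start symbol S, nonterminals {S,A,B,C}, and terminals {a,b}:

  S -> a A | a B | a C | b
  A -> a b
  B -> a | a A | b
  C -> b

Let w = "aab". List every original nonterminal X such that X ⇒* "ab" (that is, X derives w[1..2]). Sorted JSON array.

Convert to CNF:
  S -> T0 A | T0 B | T0 C | b
  A -> T0 T1
  B -> T0 A | a | b
  C -> b
  T0 -> a
  T1 -> b

CYK fill — only the sub-triangle for w[1..2]:
  T[1,1] 'a' = {B,T0}  orig:{B}
  T[2,2] 'b' = {B,C,S,T1}  orig:{B,C,S}
  T[1,2] 'ab' = {A,S}

Original NTs in T[1,2] deriving "ab": ["A", "S"]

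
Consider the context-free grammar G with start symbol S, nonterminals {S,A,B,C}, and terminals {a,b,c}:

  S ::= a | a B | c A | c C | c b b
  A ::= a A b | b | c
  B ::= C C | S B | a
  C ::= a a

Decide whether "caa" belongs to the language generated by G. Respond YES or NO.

Convert to CNF:
  S -> T0 B | T2 A | T2 C | T2 X4 | a
  A -> T0 X3 | b | c
  B -> C C | S B | a
  C -> T0 T0
  T0 -> a
  T1 -> b
  T2 -> c
  X3 -> A T1
  X4 -> T1 T1

CYK fill:
  [0..0]={A,T2}  "c"  orig:{A}
  [1..1]={B,S,T0}  "a"  orig:{B,S}
  [2..2]={B,S,T0}  "a"  orig:{B,S}
  [0..1]=∅  "ca"
  [1..2]={B,C,S}  "aa"
  [0..2]={S}  "caa"

S ∈ T[0,2] ⇒ YES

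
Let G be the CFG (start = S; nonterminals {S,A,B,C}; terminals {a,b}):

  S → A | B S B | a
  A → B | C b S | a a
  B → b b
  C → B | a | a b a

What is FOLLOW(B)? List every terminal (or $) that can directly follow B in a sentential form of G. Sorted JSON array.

FIRST iteration:
[1]
  A via A→a a: +{a}
  B via B→b b: +{b}
  C via C→B: +{b}
  C via C→a: +{a}
  S via S→A: +{a}
  S via S→B S B: +{b}
  FIRST(S)={a,b}  FIRST(A)={a}  FIRST(B)={b}  FIRST(C)={a,b}
[2]
  A via A→B: +{b}
  FIRST(S)={a,b}  FIRST(A)={a,b}  FIRST(B)={b}  FIRST(C)={a,b}
[3] done
  FIRST(S)={a,b}  FIRST(A)={a,b}  FIRST(B)={b}  FIRST(C)={a,b}

Compute FOLLOW by fixpoint:
FOLLOW(S) := {$}
[1]
  A→C b S: FOLLOW(C) ⊇ FIRST(b) = {b}; new: +{b}
  C→B: FOLLOW(B) ⊇ FOLLOW(C) ⊇ {b}; new: +{b}
  S→A: FOLLOW(A) ⊇ FOLLOW(S) ⊇ {$}; new: +{$}
  S→B S B: FOLLOW(B) ⊇ FIRST(S) = {a,b}; new: +{a}
  S→B S B: FOLLOW(S) ⊇ FIRST(B) = {b}; new: +{b}
  S→B S B: FOLLOW(B) ⊇ FOLLOW(S) ⊇ {$,b}; new: +{$}
  FOLLOW(S)={$,b}  FOLLOW(A)={$}  FOLLOW(B)={$,a,b}  FOLLOW(C)={b}
[2]
  S→A: FOLLOW(A) ⊇ FOLLOW(S) ⊇ {$,b}; new: +{b}
  FOLLOW(S)={$,b}  FOLLOW(A)={$,b}  FOLLOW(B)={$,a,b}  FOLLOW(C)={b}
[3] — fixpoint
  FOLLOW(S)={$,b}  FOLLOW(A)={$,b}  FOLLOW(B)={$,a,b}  FOLLOW(C)={b}

FOLLOW(B) = ["$", "a", "b"]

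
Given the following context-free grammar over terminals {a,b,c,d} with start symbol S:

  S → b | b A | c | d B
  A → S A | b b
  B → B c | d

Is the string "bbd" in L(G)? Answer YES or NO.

CNF form of G:
  S -> T0 A | T2 B | b | c
  A -> S A | T0 T0
  B -> B T1 | d
  T0 -> b
  T1 -> c
  T2 -> d

Fill CYK table bottom-up:
  [0..0]={S,T0}  "b"  orig:{S}
  [1..1]={S,T0}  "b"  orig:{S}
  [2..2]={B,T2}  "d"  orig:{B}
  [0..1]={A}  "bb"
  [1..2]=∅  "bd"
  [0..2]=∅  "bbd"

S ∉ T[0,2] ⇒ NO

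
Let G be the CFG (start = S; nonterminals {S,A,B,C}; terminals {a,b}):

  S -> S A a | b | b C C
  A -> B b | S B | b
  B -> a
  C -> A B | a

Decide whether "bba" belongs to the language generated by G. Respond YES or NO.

Convert to CNF:
  S -> S X2 | T0 X3 | b
  A -> B T0 | S B | b
  B -> a
  C -> A B | a
  T0 -> b
  T1 -> a
  X2 -> A T1
  X3 -> C C

Fill CYK table bottom-up:
  [0..0]={A,S,T0}  "b"  orig:{A,S}
  [1..1]={A,S,T0}  "b"  orig:{A,S}
  [2..2]={B,C,T1}  "a"  orig:{B,C}
  [0..1]=∅  "bb"
  [1..2]={A,C,X2}  "ba"  orig:{A,C}
  [0..2]={S}  "bba"

S ∈ T[0,2] ⇒ YES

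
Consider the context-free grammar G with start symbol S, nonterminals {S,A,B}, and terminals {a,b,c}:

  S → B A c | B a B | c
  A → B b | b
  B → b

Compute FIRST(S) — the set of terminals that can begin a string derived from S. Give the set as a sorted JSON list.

Compute FIRST by fixpoint:
iter 1:
  A via A→b: +{b}
  B via B→b: +{b}
  S via S→B A c: +{b}
  S via S→c: +{c}
  FIRST[S]={b,c}  FIRST[A]={b}  FIRST[B]={b}
iter 2: (no change)
  FIRST[S]={b,c}  FIRST[A]={b}  FIRST[B]={b}

FIRST(S) = ["b", "c"]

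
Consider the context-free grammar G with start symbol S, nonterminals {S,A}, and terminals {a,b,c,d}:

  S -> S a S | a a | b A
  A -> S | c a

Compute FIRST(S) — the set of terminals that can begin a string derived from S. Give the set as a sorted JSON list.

FIRST iteration:
[1]
  A via A→c a: +{c}
  S via S→a a: +{a}
  S via S→b A: +{b}
  FIRST[S]={a,b}  FIRST[A]={c}
[2]
  A via A→S: +{a,b}
  FIRST[S]={a,b}  FIRST[A]={a,b,c}
[3] (no change)
  FIRST[S]={a,b}  FIRST[A]={a,b,c}

FIRST(S) = ["a", "b"]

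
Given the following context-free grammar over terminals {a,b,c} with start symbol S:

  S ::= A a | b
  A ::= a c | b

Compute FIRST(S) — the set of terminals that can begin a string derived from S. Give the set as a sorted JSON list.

FIRST iteration:
pass 1:
  A via A→a c: +{a}
  A via A→b: +{b}
  S via S→A a: +{a,b}
  FIRST[S]={a,b}  FIRST[A]={a,b}
pass 2: (no change)
  FIRST[S]={a,b}  FIRST[A]={a,b}

FIRST(S) = ["a", "b"]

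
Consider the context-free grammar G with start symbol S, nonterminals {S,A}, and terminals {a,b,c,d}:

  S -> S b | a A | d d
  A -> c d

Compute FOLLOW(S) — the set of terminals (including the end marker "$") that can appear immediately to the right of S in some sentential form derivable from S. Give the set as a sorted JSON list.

FIRST iteration:
pass 1:
  A via A→c d: +{c}
  S via S→a A: +{a}
  S via S→d d: +{d}
  FIRST[S]={a,d}  FIRST[A]={c}
pass 2: done
  FIRST[S]={a,d}  FIRST[A]={c}

FOLLOW sets:
seed FOLLOW(S) with $
[1]
  S→S b: FOLLOW(S) ⊇ FIRST(b) = {b}; new: +{b}
  S→a A: FOLLOW(A) ⊇ FOLLOW(S) ⊇ {$,b}; new: +{$,b}
  S: {$,b}  A: {$,b}
[2] done
  S: {$,b}  A: {$,b}

FOLLOW(S) = ["$", "b"]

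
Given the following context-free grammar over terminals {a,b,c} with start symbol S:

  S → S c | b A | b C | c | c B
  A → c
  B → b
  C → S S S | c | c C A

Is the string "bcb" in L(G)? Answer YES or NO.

CNF form of G:
  S -> S T0 | T0 B | T1 A | T1 C | c
  A -> c
  B -> b
  C -> S X2 | T0 X3 | c
  T0 -> c
  T1 -> b
  X2 -> S S
  X3 -> C A

CYK table (by increasing span):
  T[0,0] 'b' = {B,T1}  orig:{B}
  T[1,1] 'c' = {A,C,S,T0}  orig:{A,C,S}
  T[2,2] 'b' = {B,T1}  orig:{B}
  T[0,1] 'bc' = {S}
  T[1,2] 'cb' = {S}
  T[0,2] 'bcb' = ∅

S ∉ T[0,2] ⇒ NO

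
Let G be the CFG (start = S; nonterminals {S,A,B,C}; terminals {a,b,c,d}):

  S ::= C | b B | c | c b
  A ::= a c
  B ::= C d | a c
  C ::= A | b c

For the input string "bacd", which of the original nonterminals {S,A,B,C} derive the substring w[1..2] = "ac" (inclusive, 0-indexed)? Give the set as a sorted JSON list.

CNF form of G:
  S -> T0 T1 | T1 T3 | T3 B | T3 T1 | c
  A -> T0 T1
  B -> C T2 | T0 T1
  C -> T0 T1 | T3 T1
  T0 -> a
  T1 -> c
  T2 -> d
  T3 -> b

CYK fill, restricted to cells inside w[1..2]:
  cell(1,1) a: {T0}  orig:{}
  cell(2,2) c: {S,T1}  orig:{S}
  cell(1,2) ac: {A,B,C,S}

Original NTs in T[1,2] deriving "ac": ["A", "B", "C", "S"]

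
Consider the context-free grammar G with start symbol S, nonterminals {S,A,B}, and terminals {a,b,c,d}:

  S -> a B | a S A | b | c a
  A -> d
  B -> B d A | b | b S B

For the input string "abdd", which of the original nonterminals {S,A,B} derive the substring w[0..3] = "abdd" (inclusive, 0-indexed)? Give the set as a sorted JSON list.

Convert to CNF:
  S -> T2 B | T2 X6 | T3 T2 | b
  A -> d
  B -> B X4 | T1 X5 | b
  T0 -> d
  T1 -> b
  T2 -> a
  T3 -> c
  X4 -> T0 A
  X5 -> S B
  X6 -> S A

Fill CYK table bottom-up — only the sub-triangle for w[0..3]:
  cell(0,0) a: {T2}  orig:{}
  cell(1,1) b: {B,S,T1}  orig:{B,S}
  cell(2,2) d: {A,T0}  orig:{A}
  cell(3,3) d: {A,T0}  orig:{A}
  cell(0,1) ab: {S}
  cell(1,2) bd: {X6}  orig:{}
  cell(2,3) dd: {X4}  orig:{}
  cell(0,2) abd: {S,X6}  orig:{S}
  cell(1,3) bdd: {B}
  cell(0,3) abdd: {S,X6}  orig:{S}

Original NTs in T[0,3] deriving "abdd": ["S"]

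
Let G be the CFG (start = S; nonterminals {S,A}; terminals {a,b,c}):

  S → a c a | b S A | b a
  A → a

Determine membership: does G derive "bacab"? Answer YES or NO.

CNF form of G:
  S -> T0 X3 | T2 T0 | T2 X4
  A -> a
  T0 -> a
  T1 -> c
  T2 -> b
  X3 -> T1 T0
  X4 -> S A

Fill CYK table bottom-up:
  T[0,0] 'b' = {T2}  orig:{}
  T[1,1] 'a' = {A,T0}  orig:{A}
  T[2,2] 'c' = {T1}  orig:{}
  T[3,3] 'a' = {A,T0}  orig:{A}
  T[4,4] 'b' = {T2}  orig:{}
  T[0,1] 'ba' = {S}
  T[1,2] 'ac' = ∅
  T[2,3] 'ca' = {X3}  orig:{}
  T[3,4] 'ab' = ∅
  T[0,2] 'bac' = ∅
  T[1,3] 'aca' = {S}
  T[2,4] 'cab' = ∅
  T[0,3] 'baca' = ∅
  T[1,4] 'acab' = ∅
  T[0,4] 'bacab' = ∅

S ∉ T[0,4] ⇒ NO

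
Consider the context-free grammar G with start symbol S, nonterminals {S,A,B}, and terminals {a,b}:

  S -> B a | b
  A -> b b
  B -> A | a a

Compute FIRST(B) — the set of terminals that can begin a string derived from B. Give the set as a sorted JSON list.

Compute FIRST by fixpoint:
iter 1:
  A via A→b b: +{b}
  B via B→A: +{b}
  B via B→a a: +{a}
  S via S→B a: +{a,b}
  FIRST[S]={a,b}  FIRST[A]={b}  FIRST[B]={a,b}
iter 2: done
  FIRST[S]={a,b}  FIRST[A]={b}  FIRST[B]={a,b}

FIRST(B) = ["a", "b"]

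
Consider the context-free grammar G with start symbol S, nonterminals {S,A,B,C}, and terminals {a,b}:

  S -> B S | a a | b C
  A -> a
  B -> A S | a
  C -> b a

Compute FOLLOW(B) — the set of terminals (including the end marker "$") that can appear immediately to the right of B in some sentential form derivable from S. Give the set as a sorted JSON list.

FIRST iteration:
iter 1:
  A via A→a: +{a}
  B via B→A S: +{a}
  C via C→b a: +{b}
  S via S→B S: +{a}
  S via S→b C: +{b}
  S: {a,b}  A: {a}  B: {a}  C: {b}
iter 2: done
  S: {a,b}  A: {a}  B: {a}  C: {b}

Compute FOLLOW by fixpoint:
FOLLOW(S) := {$}
pass 1:
  B→A S: FOLLOW(A) ⊇ FIRST(S) = {a,b}; new: +{a,b}
  S→B S: FOLLOW(B) ⊇ FIRST(S) = {a,b}; new: +{a,b}
  S→b C: FOLLOW(C) ⊇ FOLLOW(S) ⊇ {$}; new: +{$}
  FOLLOW(S)={$}  FOLLOW(A)={a,b}  FOLLOW(B)={a,b}  FOLLOW(C)={$}
pass 2:
  B→A S: FOLLOW(S) ⊇ FOLLOW(B) ⊇ {a,b}; new: +{a,b}
  S→b C: FOLLOW(C) ⊇ FOLLOW(S) ⊇ {$,a,b}; new: +{a,b}
  FOLLOW(S)={$,a,b}  FOLLOW(A)={a,b}  FOLLOW(B)={a,b}  FOLLOW(C)={$,a,b}
pass 3: (stable)
  FOLLOW(S)={$,a,b}  FOLLOW(A)={a,b}  FOLLOW(B)={a,b}  FOLLOW(C)={$,a,b}

FOLLOW(B) = ["a", "b"]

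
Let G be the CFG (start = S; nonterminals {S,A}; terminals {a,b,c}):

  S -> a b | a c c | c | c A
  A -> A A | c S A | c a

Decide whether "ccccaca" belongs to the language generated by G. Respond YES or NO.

CNF form of G:
  S -> T0 A | T1 T2 | T1 X4 | c
  A -> A A | T0 T1 | T0 X3
  T0 -> c
  T1 -> a
  T2 -> b
  X3 -> S A
  X4 -> T0 T0

Fill CYK table bottom-up:
  T[0,0] 'c' = {S,T0}  orig:{S}
  T[1,1] 'c' = {S,T0}  orig:{S}
  T[2,2] 'c' = {S,T0}  orig:{S}
  T[3,3] 'c' = {S,T0}  orig:{S}
  T[4,4] 'a' = {T1}  orig:{}
  T[5,5] 'c' = {S,T0}  orig:{S}
  T[6,6] 'a' = {T1}  orig:{}
  T[0,1] 'cc' = {X4}  orig:{}
  T[1,2] 'cc' = {X4}  orig:{}
  T[2,3] 'cc' = {X4}  orig:{}
  T[3,4] 'ca' = {A}
  T[4,5] 'ac' = ∅
  T[5,6] 'ca' = {A}
  T[0,2] 'ccc' = ∅
  T[1,3] 'ccc' = ∅
  T[2,4] 'cca' = {S,X3}  orig:{S}
  T[3,5] 'cac' = ∅
  T[4,6] 'aca' = ∅
  T[0,3] 'cccc' = ∅
  T[1,4] 'ccca' = {A}
  T[2,5] 'ccac' = ∅
  T[3,6] 'caca' = {A}
  T[0,4] 'cccca' = {S,X3}  orig:{S}
  T[1,5] 'cccac' = ∅
  T[2,6] 'ccaca' = {S,X3}  orig:{S}
  T[0,5] 'ccccac' = ∅
  T[1,6] 'cccaca' = {A}
  T[0,6] 'ccccaca' = {S,X3}  orig:{S}

S ∈ T[0,6] ⇒ YES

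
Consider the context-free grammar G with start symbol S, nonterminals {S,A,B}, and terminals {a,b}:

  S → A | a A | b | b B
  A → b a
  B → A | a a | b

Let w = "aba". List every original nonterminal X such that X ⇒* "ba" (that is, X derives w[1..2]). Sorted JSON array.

Convert to CNF:
  S -> T0 B | T0 T1 | T1 A | b
  A -> T0 T1
  B -> T0 T1 | T1 T1 | b
  T0 -> b
  T1 -> a

CYK fill — only the sub-triangle for w[1..2]:
  [1..1]={B,S,T0}  "b"  orig:{B,S}
  [2..2]={T1}  "a"  orig:{}
  [1..2]={A,B,S}  "ba"

Original NTs in T[1,2] deriving "ba": ["A", "B", "S"]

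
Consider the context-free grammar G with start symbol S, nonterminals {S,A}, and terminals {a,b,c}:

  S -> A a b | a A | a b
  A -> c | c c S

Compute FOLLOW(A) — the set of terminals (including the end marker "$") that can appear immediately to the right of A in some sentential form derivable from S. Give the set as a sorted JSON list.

FIRST sets, iterate to fixpoint:
iter 1:
  A via A→c: +{c}
  S via S→A a b: +{c}
  S via S→a A: +{a}
  FIRST[S]={a,c}  FIRST[A]={c}
iter 2: (stable)
  FIRST[S]={a,c}  FIRST[A]={c}

Compute FOLLOW by fixpoint:
FOLLOW(S) := {$}
pass 1:
  S→A a b: FOLLOW(A) ⊇ FIRST(a) = {a}; new: +{a}
  S→a A: FOLLOW(A) ⊇ FOLLOW(S) ⊇ {$}; new: +{$}
  FOLLOW[S]={$}  FOLLOW[A]={$,a}
pass 2:
  A→c c S: FOLLOW(S) ⊇ FOLLOW(A) ⊇ {$,a}; new: +{a}
  FOLLOW[S]={$,a}  FOLLOW[A]={$,a}
pass 3: done
  FOLLOW[S]={$,a}  FOLLOW[A]={$,a}

FOLLOW(A) = ["$", "a"]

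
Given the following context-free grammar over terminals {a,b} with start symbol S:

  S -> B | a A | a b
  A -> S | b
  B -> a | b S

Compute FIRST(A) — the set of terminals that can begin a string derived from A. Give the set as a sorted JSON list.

FIRST sets, iterate to fixpoint:
pass 1:
  A via A→b: +{b}
  B via B→a: +{a}
  B via B→b S: +{b}
  S via S→B: +{a,b}
  S: {a,b}  A: {b}  B: {a,b}
pass 2:
  A via A→S: +{a}
  S: {a,b}  A: {a,b}  B: {a,b}
pass 3: (no change)
  S: {a,b}  A: {a,b}  B: {a,b}

FIRST(A) = ["a", "b"]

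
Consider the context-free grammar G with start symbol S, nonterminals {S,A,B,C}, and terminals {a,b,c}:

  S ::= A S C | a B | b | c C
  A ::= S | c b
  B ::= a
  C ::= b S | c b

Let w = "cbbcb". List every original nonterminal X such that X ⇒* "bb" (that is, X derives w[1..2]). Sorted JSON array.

Convert to CNF:
  S -> A X4 | T0 B | T1 C | b
  A -> A X3 | T0 B | T1 C | T1 T2 | b
  B -> a
  C -> T1 T2 | T2 S
  T0 -> a
  T1 -> c
  T2 -> b
  X3 -> S C
  X4 -> S C

CYK table (by increasing span), restricted to cells inside w[1..2]:
  [1..1]={A,S,T2}  "b"  orig:{A,S}
  [2..2]={A,S,T2}  "b"  orig:{A,S}
  [1..2]={C}  "bb"

Original NTs in T[1,2] deriving "bb": ["C"]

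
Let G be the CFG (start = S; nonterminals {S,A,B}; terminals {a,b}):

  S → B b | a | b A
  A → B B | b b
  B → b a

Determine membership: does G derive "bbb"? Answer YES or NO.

Convert to CNF:
  S -> B T0 | T0 A | a
  A -> B B | T0 T0
  B -> T0 T1
  T0 -> b
  T1 -> a

CYK fill:
  cell(0,0) b: {T0}  orig:{}
  cell(1,1) b: {T0}  orig:{}
  cell(2,2) b: {T0}  orig:{}
  cell(0,1) bb: {A}
  cell(1,2) bb: {A}
  cell(0,2) bbb: {S}

S ∈ T[0,2] ⇒ YES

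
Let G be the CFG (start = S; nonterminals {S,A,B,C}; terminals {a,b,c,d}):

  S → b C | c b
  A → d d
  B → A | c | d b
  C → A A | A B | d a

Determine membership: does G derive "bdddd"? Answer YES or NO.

CNF form of G:
  S -> T1 C | T3 T1
  A -> T0 T0
  B -> T0 T0 | T0 T1 | c
  C -> A A | A B | T0 T2
  T0 -> d
  T1 -> b
  T2 -> a
  T3 -> c

Fill CYK table bottom-up:
  [0..0]={T1}  "b"  orig:{}
  [1..1]={T0}  "d"  orig:{}
  [2..2]={T0}  "d"  orig:{}
  [3..3]={T0}  "d"  orig:{}
  [4..4]={T0}  "d"  orig:{}
  [0..1]=∅  "bd"
  [1..2]={A,B}  "dd"
  [2..3]={A,B}  "dd"
  [3..4]={A,B}  "dd"
  [0..2]=∅  "bdd"
  [1..3]=∅  "ddd"
  [2..4]=∅  "ddd"
  [0..3]=∅  "bddd"
  [1..4]={C}  "dddd"
  [0..4]={S}  "bdddd"

S ∈ T[0,4] ⇒ YES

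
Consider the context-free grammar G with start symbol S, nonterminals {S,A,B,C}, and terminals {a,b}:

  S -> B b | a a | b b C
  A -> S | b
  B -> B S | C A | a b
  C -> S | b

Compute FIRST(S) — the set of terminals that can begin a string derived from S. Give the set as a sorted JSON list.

FIRST sets, iterate to fixpoint:
round 1:
  A via A→b: +{b}
  B via B→a b: +{a}
  C via C→b: +{b}
  S via S→B b: +{a}
  S via S→b b C: +{b}
  S: {a,b}  A: {b}  B: {a}  C: {b}
round 2:
  A via A→S: +{a}
  B via B→C A: +{b}
  C via C→S: +{a}
  S: {a,b}  A: {a,b}  B: {a,b}  C: {a,b}
round 3: (stable)
  S: {a,b}  A: {a,b}  B: {a,b}  C: {a,b}

FIRST(S) = ["a", "b"]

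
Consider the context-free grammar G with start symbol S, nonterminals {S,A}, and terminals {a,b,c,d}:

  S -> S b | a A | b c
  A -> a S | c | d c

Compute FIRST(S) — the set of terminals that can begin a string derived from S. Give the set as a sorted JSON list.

FIRST iteration:
[1]
  A via A→a S: +{a}
  A via A→c: +{c}
  A via A→d c: +{d}
  S via S→a A: +{a}
  S via S→b c: +{b}
  FIRST(S)={a,b}  FIRST(A)={a,c,d}
[2] — fixpoint
  FIRST(S)={a,b}  FIRST(A)={a,c,d}

FIRST(S) = ["a", "b"]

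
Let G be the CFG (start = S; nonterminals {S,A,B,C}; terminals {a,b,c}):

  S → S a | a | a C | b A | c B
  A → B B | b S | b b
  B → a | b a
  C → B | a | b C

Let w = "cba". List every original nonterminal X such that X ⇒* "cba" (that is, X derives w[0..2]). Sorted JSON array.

Convert to CNF:
  S -> S T1 | T0 A | T1 C | T2 B | a
  A -> B B | T0 S | T0 T0
  B -> T0 T1 | a
  C -> T0 C | T0 T1 | a
  T0 -> b
  T1 -> a
  T2 -> c

CYK fill, restricted to cells inside w[0..2]:
  T[0,0] 'c' = {T2}  orig:{}
  T[1,1] 'b' = {T0}  orig:{}
  T[2,2] 'a' = {B,C,S,T1}  orig:{B,C,S}
  T[0,1] 'cb' = ∅
  T[1,2] 'ba' = {A,B,C}
  T[0,2] 'cba' = {S}

Original NTs in T[0,2] deriving "cba": ["S"]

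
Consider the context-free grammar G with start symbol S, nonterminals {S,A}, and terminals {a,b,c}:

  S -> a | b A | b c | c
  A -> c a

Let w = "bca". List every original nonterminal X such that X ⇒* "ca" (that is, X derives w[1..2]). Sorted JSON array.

CNF form of G:
  S -> T2 A | T2 T0 | a | c
  A -> T0 T1
  T0 -> c
  T1 -> a
  T2 -> b

CYK table (by increasing span) — only the sub-triangle for w[1..2]:
  [1..1]={S,T0}  "c"  orig:{S}
  [2..2]={S,T1}  "a"  orig:{S}
  [1..2]={A}  "ca"

Original NTs in T[1,2] deriving "ca": ["A"]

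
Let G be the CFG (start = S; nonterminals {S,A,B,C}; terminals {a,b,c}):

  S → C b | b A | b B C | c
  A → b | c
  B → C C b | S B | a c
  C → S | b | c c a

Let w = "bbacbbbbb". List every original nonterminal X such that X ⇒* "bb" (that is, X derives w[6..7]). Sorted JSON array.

CNF form of G:
  S -> C T0 | T0 A | T0 X6 | c
  A -> b | c
  B -> C X3 | S B | T1 T2
  C -> C T0 | T0 A | T0 X4 | T2 X5 | b | c
  T0 -> b
  T1 -> a
  T2 -> c
  X3 -> C T0
  X4 -> B C
  X5 -> T2 T1
  X6 -> B C

CYK fill — only the sub-triangle for w[6..7]:
  cell(6,6) b: {A,C,T0}  orig:{A,C}
  cell(7,7) b: {A,C,T0}  orig:{A,C}
  cell(6,7) bb: {C,S,X3}  orig:{C,S}

Original NTs in T[6,7] deriving "bb": ["C", "S"]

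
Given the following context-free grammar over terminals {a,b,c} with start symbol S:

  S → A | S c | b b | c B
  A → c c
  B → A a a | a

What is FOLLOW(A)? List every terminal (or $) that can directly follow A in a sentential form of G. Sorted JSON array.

FIRST iteration:
round 1:
  A via A→c c: +{c}
  B via B→A a a: +{c}
  B via B→a: +{a}
  S via S→A: +{c}
  S via S→b b: +{b}
  S: {b,c}  A: {c}  B: {a,c}
round 2: (no change)
  S: {b,c}  A: {c}  B: {a,c}

Compute FOLLOW by fixpoint:
initialize: $ ∈ FOLLOW(S)
[1]
  B→A a a: FOLLOW(A) ⊇ FIRST(a) = {a}; new: +{a}
  S→A: FOLLOW(A) ⊇ FOLLOW(S) ⊇ {$}; new: +{$}
  S→S c: FOLLOW(S) ⊇ FIRST(c) = {c}; new: +{c}
  S→c B: FOLLOW(B) ⊇ FOLLOW(S) ⊇ {$,c}; new: +{$,c}
  FOLLOW[S]={$,c}  FOLLOW[A]={$,a}  FOLLOW[B]={$,c}
[2]
  S→A: FOLLOW(A) ⊇ FOLLOW(S) ⊇ {$,c}; new: +{c}
  FOLLOW[S]={$,c}  FOLLOW[A]={$,a,c}  FOLLOW[B]={$,c}
[3] done
  FOLLOW[S]={$,c}  FOLLOW[A]={$,a,c}  FOLLOW[B]={$,c}

FOLLOW(A) = ["$", "a", "c"]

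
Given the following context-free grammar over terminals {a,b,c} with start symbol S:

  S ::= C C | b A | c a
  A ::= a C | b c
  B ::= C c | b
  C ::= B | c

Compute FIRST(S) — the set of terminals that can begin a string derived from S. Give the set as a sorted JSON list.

FIRST sets, iterate to fixpoint:
[1]
  A via A→a C: +{a}
  A via A→b c: +{b}
  B via B→b: +{b}
  C via C→B: +{b}
  C via C→c: +{c}
  S via S→C C: +{b,c}
  S: {b,c}  A: {a,b}  B: {b}  C: {b,c}
[2]
  B via B→C c: +{c}
  S: {b,c}  A: {a,b}  B: {b,c}  C: {b,c}
[3] — fixpoint
  S: {b,c}  A: {a,b}  B: {b,c}  C: {b,c}

FIRST(S) = ["b", "c"]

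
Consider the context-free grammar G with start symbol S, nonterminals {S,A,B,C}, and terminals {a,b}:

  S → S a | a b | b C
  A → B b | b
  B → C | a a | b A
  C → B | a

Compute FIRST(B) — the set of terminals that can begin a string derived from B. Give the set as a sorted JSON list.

FIRST iteration:
pass 1:
  A via A→b: +{b}
  B via B→a a: +{a}
  B via B→b A: +{b}
  C via C→B: +{a,b}
  S via S→a b: +{a}
  S via S→b C: +{b}
  S: {a,b}  A: {b}  B: {a,b}  C: {a,b}
pass 2:
  A via A→B b: +{a}
  S: {a,b}  A: {a,b}  B: {a,b}  C: {a,b}
pass 3: — fixpoint
  S: {a,b}  A: {a,b}  B: {a,b}  C: {a,b}

FIRST(B) = ["a", "b"]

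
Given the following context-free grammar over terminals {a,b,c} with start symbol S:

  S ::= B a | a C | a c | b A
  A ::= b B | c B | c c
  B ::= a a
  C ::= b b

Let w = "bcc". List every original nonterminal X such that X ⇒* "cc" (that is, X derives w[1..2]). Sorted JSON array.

CNF form of G:
  S -> B T2 | T0 A | T2 C | T2 T1
  A -> T0 B | T1 B | T1 T1
  B -> T2 T2
  C -> T0 T0
  T0 -> b
  T1 -> c
  T2 -> a

CYK fill — only the sub-triangle for w[1..2]:
  T[1,1] 'c' = {T1}  orig:{}
  T[2,2] 'c' = {T1}  orig:{}
  T[1,2] 'cc' = {A}

Original NTs in T[1,2] deriving "cc": ["A"]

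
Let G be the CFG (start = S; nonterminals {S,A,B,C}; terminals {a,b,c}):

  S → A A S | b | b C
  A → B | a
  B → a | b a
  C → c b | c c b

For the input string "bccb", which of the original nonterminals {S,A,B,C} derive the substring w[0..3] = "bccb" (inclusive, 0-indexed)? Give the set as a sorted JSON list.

Convert to CNF:
  S -> A X4 | T0 C | b
  A -> T0 T1 | a
  B -> T0 T1 | a
  C -> T2 T0 | T2 X3
  T0 -> b
  T1 -> a
  T2 -> c
  X3 -> T2 T0
  X4 -> A S

CYK table (by increasing span), restricted to cells inside w[0..3]:
  cell(0,0) b: {S,T0}  orig:{S}
  cell(1,1) c: {T2}  orig:{}
  cell(2,2) c: {T2}  orig:{}
  cell(3,3) b: {S,T0}  orig:{S}
  cell(0,1) bc: ∅
  cell(1,2) cc: ∅
  cell(2,3) cb: {C,X3}  orig:{C}
  cell(0,2) bcc: ∅
  cell(1,3) ccb: {C}
  cell(0,3) bccb: {S}

Original NTs in T[0,3] deriving "bccb": ["S"]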